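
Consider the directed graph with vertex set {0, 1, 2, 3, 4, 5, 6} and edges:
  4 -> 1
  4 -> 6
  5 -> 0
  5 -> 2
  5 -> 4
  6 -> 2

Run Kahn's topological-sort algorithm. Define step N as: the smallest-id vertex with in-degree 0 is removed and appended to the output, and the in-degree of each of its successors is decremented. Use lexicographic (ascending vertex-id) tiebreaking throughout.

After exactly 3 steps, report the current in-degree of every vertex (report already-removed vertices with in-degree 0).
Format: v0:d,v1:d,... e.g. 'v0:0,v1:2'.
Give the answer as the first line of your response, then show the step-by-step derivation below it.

v0:0,v1:1,v2:1,v3:0,v4:0,v5:0,v6:1

step 1: output 3; order=[3]; indeg=(1,1,2,0,1,0,1)
step 2: output 5; order=[3,5]; indeg=(0,1,1,0,0,0,1)
step 3: output 0; order=[3,5,0]; indeg=(0,1,1,0,0,0,1)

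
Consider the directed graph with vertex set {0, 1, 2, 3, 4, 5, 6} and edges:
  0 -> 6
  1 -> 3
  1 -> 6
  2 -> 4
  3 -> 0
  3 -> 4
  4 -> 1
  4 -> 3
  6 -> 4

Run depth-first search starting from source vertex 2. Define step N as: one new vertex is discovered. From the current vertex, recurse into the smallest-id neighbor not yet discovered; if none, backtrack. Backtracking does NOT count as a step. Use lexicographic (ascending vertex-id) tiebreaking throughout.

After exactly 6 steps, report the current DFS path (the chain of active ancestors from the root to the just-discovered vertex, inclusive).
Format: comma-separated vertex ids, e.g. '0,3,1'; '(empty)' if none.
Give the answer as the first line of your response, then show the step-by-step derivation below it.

2,4,1,3,0,6

step 1: discover 2; path=2; order=2
step 2: discover 4; path=2>4; order=2,4
step 3: discover 1; path=2>4>1; order=2,4,1
step 4: discover 3; path=2>4>1>3; order=2,4,1,3
step 5: discover 0; path=2>4>1>3>0; order=2,4,1,3,0
step 6: discover 6; path=2>4>1>3>0>6; order=2,4,1,3,0,6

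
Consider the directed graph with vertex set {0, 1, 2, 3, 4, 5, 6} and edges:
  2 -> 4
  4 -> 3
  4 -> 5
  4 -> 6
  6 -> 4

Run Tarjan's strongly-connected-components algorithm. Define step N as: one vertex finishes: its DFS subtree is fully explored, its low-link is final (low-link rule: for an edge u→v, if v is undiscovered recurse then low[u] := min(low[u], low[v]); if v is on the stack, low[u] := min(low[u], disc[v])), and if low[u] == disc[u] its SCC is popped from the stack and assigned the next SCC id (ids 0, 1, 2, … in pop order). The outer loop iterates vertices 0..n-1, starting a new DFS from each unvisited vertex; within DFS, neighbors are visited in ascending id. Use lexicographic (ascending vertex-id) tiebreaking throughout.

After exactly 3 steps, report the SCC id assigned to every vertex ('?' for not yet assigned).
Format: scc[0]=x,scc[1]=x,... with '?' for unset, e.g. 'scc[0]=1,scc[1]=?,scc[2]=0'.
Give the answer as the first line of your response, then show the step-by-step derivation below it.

scc[0]=0,scc[1]=1,scc[2]=?,scc[3]=2,scc[4]=?,scc[5]=?,scc[6]=?

step 1: low=(low[0]=0,low[1]=?,low[2]=?,low[3]=?,low[4]=?,low[5]=?,low[6]=?); scc=(scc[0]=0,scc[1]=?,scc[2]=?,scc[3]=?,scc[4]=?,scc[5]=?,scc[6]=?)
step 2: low=(low[0]=0,low[1]=1,low[2]=?,low[3]=?,low[4]=?,low[5]=?,low[6]=?); scc=(scc[0]=0,scc[1]=1,scc[2]=?,scc[3]=?,scc[4]=?,scc[5]=?,scc[6]=?)
step 3: low=(low[0]=0,low[1]=1,low[2]=2,low[3]=4,low[4]=3,low[5]=?,low[6]=?); scc=(scc[0]=0,scc[1]=1,scc[2]=?,scc[3]=2,scc[4]=?,scc[5]=?,scc[6]=?)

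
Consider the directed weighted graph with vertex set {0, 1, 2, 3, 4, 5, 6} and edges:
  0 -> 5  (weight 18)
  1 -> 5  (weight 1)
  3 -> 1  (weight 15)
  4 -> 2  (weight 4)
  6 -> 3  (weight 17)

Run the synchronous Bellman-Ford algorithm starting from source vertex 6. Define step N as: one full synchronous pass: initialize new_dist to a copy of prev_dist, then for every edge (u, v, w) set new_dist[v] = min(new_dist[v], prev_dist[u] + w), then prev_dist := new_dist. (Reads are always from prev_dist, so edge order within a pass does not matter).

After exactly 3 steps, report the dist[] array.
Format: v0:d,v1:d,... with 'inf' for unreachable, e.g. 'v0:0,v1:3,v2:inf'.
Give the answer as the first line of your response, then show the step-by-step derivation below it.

v0:inf,v1:32,v2:inf,v3:17,v4:inf,v5:33,v6:0

step 1: dist = v0:inf,v1:inf,v2:inf,v3:17,v4:inf,v5:inf,v6:0
step 2: dist = v0:inf,v1:32,v2:inf,v3:17,v4:inf,v5:inf,v6:0
step 3: dist = v0:inf,v1:32,v2:inf,v3:17,v4:inf,v5:33,v6:0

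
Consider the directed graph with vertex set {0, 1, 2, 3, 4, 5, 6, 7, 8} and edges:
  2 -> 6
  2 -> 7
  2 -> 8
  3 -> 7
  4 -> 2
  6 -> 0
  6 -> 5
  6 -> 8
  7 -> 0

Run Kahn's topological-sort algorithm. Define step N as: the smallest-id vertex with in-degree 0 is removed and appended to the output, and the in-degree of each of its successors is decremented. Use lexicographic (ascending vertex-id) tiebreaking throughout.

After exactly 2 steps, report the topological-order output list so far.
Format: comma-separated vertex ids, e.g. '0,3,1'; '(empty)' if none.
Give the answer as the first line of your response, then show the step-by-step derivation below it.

1,3

step 1: output 1; order=[1]; indeg=(2,0,1,0,0,1,1,2,2)
step 2: output 3; order=[1,3]; indeg=(2,0,1,0,0,1,1,1,2)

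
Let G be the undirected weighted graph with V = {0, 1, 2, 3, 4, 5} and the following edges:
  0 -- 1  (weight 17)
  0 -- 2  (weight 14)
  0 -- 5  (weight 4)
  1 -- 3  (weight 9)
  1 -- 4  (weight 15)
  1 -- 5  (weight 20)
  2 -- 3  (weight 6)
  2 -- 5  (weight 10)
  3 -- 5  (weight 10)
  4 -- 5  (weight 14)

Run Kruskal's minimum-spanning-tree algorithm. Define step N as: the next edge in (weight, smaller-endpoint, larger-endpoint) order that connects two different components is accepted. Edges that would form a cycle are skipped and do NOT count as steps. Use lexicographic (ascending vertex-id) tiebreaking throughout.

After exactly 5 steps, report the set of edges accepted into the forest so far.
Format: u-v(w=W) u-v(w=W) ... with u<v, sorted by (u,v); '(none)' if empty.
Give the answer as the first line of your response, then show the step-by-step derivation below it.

0-5(w=4) 1-3(w=9) 2-3(w=6) 2-5(w=10) 4-5(w=14)

step 1: add edge 0-5 (w=4); MST = {0-5(w=4)}
step 2: add edge 2-3 (w=6); MST = {0-5(w=4) 2-3(w=6)}
step 3: add edge 1-3 (w=9); MST = {0-5(w=4) 1-3(w=9) 2-3(w=6)}
step 4: add edge 2-5 (w=10); MST = {0-5(w=4) 1-3(w=9) 2-3(w=6) 2-5(w=10)}
step 5: add edge 4-5 (w=14); MST = {0-5(w=4) 1-3(w=9) 2-3(w=6) 2-5(w=10) 4-5(w=14)}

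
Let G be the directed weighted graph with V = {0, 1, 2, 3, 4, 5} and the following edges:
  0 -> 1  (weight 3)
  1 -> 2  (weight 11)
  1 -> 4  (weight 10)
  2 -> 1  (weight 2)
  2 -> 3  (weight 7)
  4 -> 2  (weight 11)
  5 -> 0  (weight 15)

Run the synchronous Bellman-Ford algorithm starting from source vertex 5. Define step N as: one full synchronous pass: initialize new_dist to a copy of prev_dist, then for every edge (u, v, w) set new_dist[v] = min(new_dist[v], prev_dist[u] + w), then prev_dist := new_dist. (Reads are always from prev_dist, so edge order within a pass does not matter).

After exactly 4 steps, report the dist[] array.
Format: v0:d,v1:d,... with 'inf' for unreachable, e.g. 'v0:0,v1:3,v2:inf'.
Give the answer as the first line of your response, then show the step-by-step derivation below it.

v0:15,v1:18,v2:29,v3:36,v4:28,v5:0

step 1: dist = v0:15,v1:inf,v2:inf,v3:inf,v4:inf,v5:0
step 2: dist = v0:15,v1:18,v2:inf,v3:inf,v4:inf,v5:0
step 3: dist = v0:15,v1:18,v2:29,v3:inf,v4:28,v5:0
step 4: dist = v0:15,v1:18,v2:29,v3:36,v4:28,v5:0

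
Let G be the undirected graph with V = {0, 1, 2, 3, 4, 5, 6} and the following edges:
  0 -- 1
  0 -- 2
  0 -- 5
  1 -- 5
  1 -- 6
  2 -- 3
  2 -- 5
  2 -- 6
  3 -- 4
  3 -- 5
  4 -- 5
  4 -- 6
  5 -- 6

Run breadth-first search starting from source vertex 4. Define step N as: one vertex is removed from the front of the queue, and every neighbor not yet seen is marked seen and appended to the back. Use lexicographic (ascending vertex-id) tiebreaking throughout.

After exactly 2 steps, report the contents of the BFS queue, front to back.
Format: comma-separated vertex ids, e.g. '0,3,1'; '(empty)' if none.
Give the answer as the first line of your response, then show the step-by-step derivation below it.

5,6,2

step 1: dequeue 4; queue=[3,5,6]; order=4
step 2: dequeue 3; queue=[5,6,2]; order=4,3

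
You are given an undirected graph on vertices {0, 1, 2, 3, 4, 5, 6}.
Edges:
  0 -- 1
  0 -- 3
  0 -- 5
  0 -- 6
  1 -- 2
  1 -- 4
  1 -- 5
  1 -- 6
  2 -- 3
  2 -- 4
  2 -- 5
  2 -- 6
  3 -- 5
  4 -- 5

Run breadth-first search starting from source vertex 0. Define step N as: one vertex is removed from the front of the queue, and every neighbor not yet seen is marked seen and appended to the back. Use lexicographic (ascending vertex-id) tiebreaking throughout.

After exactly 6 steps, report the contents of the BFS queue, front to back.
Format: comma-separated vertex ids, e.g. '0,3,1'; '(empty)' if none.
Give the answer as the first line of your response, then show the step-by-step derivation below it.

4

step 1: dequeue 0; queue=[1,3,5,6]; order=0
step 2: dequeue 1; queue=[3,5,6,2,4]; order=0,1
step 3: dequeue 3; queue=[5,6,2,4]; order=0,1,3
step 4: dequeue 5; queue=[6,2,4]; order=0,1,3,5
step 5: dequeue 6; queue=[2,4]; order=0,1,3,5,6
step 6: dequeue 2; queue=[4]; order=0,1,3,5,6,2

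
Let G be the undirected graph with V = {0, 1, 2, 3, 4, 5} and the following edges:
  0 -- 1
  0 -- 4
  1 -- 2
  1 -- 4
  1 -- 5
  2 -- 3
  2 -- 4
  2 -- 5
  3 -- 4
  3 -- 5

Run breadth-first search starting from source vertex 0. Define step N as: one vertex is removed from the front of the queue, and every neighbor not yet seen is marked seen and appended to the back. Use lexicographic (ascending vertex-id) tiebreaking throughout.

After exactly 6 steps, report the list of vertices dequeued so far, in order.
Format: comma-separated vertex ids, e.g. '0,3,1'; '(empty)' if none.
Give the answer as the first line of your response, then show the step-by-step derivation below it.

0,1,4,2,5,3

step 1: dequeue 0; queue=[1,4]; order=0
step 2: dequeue 1; queue=[4,2,5]; order=0,1
step 3: dequeue 4; queue=[2,5,3]; order=0,1,4
step 4: dequeue 2; queue=[5,3]; order=0,1,4,2
step 5: dequeue 5; queue=[3]; order=0,1,4,2,5
step 6: dequeue 3; queue=[(empty)]; order=0,1,4,2,5,3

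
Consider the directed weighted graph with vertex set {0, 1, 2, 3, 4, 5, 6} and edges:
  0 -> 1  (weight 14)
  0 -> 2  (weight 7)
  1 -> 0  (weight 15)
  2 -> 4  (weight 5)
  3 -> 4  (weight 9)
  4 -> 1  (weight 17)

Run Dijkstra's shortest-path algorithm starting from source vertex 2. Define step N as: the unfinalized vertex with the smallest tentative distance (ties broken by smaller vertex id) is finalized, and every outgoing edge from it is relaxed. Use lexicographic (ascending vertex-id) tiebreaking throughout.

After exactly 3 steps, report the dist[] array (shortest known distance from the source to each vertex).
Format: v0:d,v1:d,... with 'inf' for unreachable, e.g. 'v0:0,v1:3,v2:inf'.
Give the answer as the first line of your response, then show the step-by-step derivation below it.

v0:37,v1:22,v2:0,v3:inf,v4:5,v5:inf,v6:inf

step 1: dist = v0:inf,v1:inf,v2:0,v3:inf,v4:5,v5:inf,v6:inf
step 2: dist = v0:inf,v1:22,v2:0,v3:inf,v4:5,v5:inf,v6:inf
step 3: dist = v0:37,v1:22,v2:0,v3:inf,v4:5,v5:inf,v6:inf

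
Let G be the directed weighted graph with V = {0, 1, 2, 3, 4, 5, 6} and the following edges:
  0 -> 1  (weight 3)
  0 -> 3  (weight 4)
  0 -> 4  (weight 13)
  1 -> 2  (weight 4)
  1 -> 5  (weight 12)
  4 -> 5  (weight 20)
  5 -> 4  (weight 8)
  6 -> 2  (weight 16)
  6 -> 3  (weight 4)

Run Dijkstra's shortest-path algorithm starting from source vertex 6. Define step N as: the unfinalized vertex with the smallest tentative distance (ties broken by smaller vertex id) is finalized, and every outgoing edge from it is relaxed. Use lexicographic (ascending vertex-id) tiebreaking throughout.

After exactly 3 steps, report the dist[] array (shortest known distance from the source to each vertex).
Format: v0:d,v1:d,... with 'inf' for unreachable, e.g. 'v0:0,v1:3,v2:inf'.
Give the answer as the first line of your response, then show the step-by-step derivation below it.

v0:inf,v1:inf,v2:16,v3:4,v4:inf,v5:inf,v6:0

step 1: dist = v0:inf,v1:inf,v2:16,v3:4,v4:inf,v5:inf,v6:0
step 2: dist = v0:inf,v1:inf,v2:16,v3:4,v4:inf,v5:inf,v6:0
step 3: dist = v0:inf,v1:inf,v2:16,v3:4,v4:inf,v5:inf,v6:0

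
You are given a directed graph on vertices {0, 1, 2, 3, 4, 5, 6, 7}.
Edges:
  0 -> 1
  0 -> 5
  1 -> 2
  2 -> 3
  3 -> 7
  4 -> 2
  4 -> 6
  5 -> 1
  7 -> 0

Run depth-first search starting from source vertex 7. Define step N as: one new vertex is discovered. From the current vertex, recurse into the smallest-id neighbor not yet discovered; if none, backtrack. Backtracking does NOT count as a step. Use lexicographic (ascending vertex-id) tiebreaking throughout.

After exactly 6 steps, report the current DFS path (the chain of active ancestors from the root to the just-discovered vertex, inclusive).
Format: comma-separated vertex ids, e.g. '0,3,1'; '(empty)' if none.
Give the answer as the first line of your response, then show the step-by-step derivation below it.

7,0,5

step 1: discover 7; path=7; order=7
step 2: discover 0; path=7>0; order=7,0
step 3: discover 1; path=7>0>1; order=7,0,1
step 4: discover 2; path=7>0>1>2; order=7,0,1,2
step 5: discover 3; path=7>0>1>2>3; order=7,0,1,2,3
step 6: discover 5; path=7>0>5; order=7,0,1,2,3,5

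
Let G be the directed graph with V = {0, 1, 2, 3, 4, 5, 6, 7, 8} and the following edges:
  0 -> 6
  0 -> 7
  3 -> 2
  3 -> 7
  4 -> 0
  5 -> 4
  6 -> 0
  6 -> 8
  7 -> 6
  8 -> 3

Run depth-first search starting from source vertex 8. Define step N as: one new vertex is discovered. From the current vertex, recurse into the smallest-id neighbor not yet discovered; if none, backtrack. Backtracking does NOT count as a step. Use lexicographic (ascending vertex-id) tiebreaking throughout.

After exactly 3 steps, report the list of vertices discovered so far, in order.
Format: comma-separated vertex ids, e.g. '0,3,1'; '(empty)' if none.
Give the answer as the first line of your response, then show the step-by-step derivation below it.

8,3,2

step 1: discover 8; path=8; order=8
step 2: discover 3; path=8>3; order=8,3
step 3: discover 2; path=8>3>2; order=8,3,2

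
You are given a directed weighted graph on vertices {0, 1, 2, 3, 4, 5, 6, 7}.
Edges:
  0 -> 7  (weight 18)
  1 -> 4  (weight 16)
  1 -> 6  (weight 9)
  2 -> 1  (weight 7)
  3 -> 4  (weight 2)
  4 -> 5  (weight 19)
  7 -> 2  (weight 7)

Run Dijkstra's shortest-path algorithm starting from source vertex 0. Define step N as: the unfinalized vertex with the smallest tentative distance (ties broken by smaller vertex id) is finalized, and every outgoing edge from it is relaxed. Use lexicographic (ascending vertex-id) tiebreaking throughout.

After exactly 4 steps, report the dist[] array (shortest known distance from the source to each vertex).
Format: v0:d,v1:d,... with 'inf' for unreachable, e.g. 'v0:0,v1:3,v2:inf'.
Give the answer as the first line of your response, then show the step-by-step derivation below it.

v0:0,v1:32,v2:25,v3:inf,v4:48,v5:inf,v6:41,v7:18

step 1: dist = v0:0,v1:inf,v2:inf,v3:inf,v4:inf,v5:inf,v6:inf,v7:18
step 2: dist = v0:0,v1:inf,v2:25,v3:inf,v4:inf,v5:inf,v6:inf,v7:18
step 3: dist = v0:0,v1:32,v2:25,v3:inf,v4:inf,v5:inf,v6:inf,v7:18
step 4: dist = v0:0,v1:32,v2:25,v3:inf,v4:48,v5:inf,v6:41,v7:18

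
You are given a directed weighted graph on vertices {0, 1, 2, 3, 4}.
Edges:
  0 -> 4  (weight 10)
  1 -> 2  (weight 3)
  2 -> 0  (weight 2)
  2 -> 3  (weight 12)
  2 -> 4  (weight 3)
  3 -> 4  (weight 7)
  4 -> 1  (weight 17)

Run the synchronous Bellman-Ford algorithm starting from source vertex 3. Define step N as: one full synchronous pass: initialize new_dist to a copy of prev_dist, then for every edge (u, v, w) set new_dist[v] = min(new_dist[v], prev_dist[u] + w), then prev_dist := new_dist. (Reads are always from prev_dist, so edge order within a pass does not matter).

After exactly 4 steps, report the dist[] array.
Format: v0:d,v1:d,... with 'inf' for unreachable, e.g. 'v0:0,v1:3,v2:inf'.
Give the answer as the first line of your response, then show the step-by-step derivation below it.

v0:29,v1:24,v2:27,v3:0,v4:7

step 1: dist = v0:inf,v1:inf,v2:inf,v3:0,v4:7
step 2: dist = v0:inf,v1:24,v2:inf,v3:0,v4:7
step 3: dist = v0:inf,v1:24,v2:27,v3:0,v4:7
step 4: dist = v0:29,v1:24,v2:27,v3:0,v4:7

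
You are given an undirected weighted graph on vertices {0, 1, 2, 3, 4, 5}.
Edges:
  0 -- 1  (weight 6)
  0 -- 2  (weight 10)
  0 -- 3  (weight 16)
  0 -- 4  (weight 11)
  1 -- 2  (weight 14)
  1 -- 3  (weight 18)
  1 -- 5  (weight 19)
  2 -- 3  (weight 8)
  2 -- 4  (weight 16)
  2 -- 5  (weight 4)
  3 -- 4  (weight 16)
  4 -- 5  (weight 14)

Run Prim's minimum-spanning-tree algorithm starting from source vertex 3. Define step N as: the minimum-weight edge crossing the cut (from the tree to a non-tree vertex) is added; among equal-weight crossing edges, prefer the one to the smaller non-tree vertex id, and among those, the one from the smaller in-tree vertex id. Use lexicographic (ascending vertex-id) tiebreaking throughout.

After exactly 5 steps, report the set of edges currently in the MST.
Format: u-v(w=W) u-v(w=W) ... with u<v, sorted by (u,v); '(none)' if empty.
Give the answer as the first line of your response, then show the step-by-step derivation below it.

0-1(w=6) 0-2(w=10) 0-4(w=11) 2-3(w=8) 2-5(w=4)

step 1: add edge 2-3 (w=8); MST = {2-3(w=8)}
step 2: add edge 2-5 (w=4); MST = {2-3(w=8) 2-5(w=4)}
step 3: add edge 0-2 (w=10); MST = {0-2(w=10) 2-3(w=8) 2-5(w=4)}
step 4: add edge 0-1 (w=6); MST = {0-1(w=6) 0-2(w=10) 2-3(w=8) 2-5(w=4)}
step 5: add edge 0-4 (w=11); MST = {0-1(w=6) 0-2(w=10) 0-4(w=11) 2-3(w=8) 2-5(w=4)}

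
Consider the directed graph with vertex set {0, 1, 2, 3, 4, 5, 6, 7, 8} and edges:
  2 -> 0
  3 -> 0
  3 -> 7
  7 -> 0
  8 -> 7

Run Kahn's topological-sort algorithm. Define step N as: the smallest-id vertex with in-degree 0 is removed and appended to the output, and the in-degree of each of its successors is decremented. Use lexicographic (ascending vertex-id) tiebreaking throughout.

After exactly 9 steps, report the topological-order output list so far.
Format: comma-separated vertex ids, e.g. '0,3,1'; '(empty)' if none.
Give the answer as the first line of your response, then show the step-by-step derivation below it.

1,2,3,4,5,6,8,7,0

step 1: output 1; order=[1]; indeg=(3,0,0,0,0,0,0,2,0)
step 2: output 2; order=[1,2]; indeg=(2,0,0,0,0,0,0,2,0)
step 3: output 3; order=[1,2,3]; indeg=(1,0,0,0,0,0,0,1,0)
step 4: output 4; order=[1,2,3,4]; indeg=(1,0,0,0,0,0,0,1,0)
step 5: output 5; order=[1,2,3,4,5]; indeg=(1,0,0,0,0,0,0,1,0)
step 6: output 6; order=[1,2,3,4,5,6]; indeg=(1,0,0,0,0,0,0,1,0)
step 7: output 8; order=[1,2,3,4,5,6,8]; indeg=(1,0,0,0,0,0,0,0,0)
step 8: output 7; order=[1,2,3,4,5,6,8,7]; indeg=(0,0,0,0,0,0,0,0,0)
step 9: output 0; order=[1,2,3,4,5,6,8,7,0]; indeg=(0,0,0,0,0,0,0,0,0)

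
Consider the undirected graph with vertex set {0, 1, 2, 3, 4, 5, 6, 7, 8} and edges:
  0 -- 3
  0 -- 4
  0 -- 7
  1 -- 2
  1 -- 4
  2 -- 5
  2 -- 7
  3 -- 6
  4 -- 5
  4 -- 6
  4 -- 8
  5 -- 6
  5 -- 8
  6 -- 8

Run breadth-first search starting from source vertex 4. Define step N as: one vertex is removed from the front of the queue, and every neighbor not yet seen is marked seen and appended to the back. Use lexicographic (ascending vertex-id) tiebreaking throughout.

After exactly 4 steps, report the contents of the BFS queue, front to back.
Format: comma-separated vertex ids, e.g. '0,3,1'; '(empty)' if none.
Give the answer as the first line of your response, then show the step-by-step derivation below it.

6,8,3,7,2

step 1: dequeue 4; queue=[0,1,5,6,8]; order=4
step 2: dequeue 0; queue=[1,5,6,8,3,7]; order=4,0
step 3: dequeue 1; queue=[5,6,8,3,7,2]; order=4,0,1
step 4: dequeue 5; queue=[6,8,3,7,2]; order=4,0,1,5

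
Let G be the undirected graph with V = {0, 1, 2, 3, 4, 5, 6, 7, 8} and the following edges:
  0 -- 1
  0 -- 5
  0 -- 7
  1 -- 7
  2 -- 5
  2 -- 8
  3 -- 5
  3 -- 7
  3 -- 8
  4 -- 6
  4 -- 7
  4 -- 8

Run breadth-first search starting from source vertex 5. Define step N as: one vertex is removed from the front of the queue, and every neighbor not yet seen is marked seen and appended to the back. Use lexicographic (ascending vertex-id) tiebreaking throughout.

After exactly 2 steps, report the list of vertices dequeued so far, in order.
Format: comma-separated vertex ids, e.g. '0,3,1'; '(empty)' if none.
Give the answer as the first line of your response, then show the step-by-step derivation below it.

5,0

step 1: dequeue 5; queue=[0,2,3]; order=5
step 2: dequeue 0; queue=[2,3,1,7]; order=5,0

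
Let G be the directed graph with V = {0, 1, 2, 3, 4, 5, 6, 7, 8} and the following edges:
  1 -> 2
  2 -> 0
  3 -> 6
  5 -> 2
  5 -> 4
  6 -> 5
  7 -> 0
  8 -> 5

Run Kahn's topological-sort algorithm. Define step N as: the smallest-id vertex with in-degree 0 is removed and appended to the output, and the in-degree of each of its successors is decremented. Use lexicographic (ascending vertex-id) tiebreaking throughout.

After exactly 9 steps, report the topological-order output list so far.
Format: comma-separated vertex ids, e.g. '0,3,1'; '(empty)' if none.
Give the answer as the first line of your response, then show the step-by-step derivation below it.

1,3,6,7,8,5,2,0,4

step 1: output 1; order=[1]; indeg=(2,0,1,0,1,2,1,0,0)
step 2: output 3; order=[1,3]; indeg=(2,0,1,0,1,2,0,0,0)
step 3: output 6; order=[1,3,6]; indeg=(2,0,1,0,1,1,0,0,0)
step 4: output 7; order=[1,3,6,7]; indeg=(1,0,1,0,1,1,0,0,0)
step 5: output 8; order=[1,3,6,7,8]; indeg=(1,0,1,0,1,0,0,0,0)
step 6: output 5; order=[1,3,6,7,8,5]; indeg=(1,0,0,0,0,0,0,0,0)
step 7: output 2; order=[1,3,6,7,8,5,2]; indeg=(0,0,0,0,0,0,0,0,0)
step 8: output 0; order=[1,3,6,7,8,5,2,0]; indeg=(0,0,0,0,0,0,0,0,0)
step 9: output 4; order=[1,3,6,7,8,5,2,0,4]; indeg=(0,0,0,0,0,0,0,0,0)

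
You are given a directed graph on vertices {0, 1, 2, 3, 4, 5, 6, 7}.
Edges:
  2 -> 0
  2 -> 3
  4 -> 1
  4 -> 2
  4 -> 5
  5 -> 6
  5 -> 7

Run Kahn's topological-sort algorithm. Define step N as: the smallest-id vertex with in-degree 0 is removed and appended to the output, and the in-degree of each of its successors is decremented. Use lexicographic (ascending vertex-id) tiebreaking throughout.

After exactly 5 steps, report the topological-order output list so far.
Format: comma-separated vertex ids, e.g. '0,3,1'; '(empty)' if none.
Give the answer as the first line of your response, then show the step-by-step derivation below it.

4,1,2,0,3

step 1: output 4; order=[4]; indeg=(1,0,0,1,0,0,1,1)
step 2: output 1; order=[4,1]; indeg=(1,0,0,1,0,0,1,1)
step 3: output 2; order=[4,1,2]; indeg=(0,0,0,0,0,0,1,1)
step 4: output 0; order=[4,1,2,0]; indeg=(0,0,0,0,0,0,1,1)
step 5: output 3; order=[4,1,2,0,3]; indeg=(0,0,0,0,0,0,1,1)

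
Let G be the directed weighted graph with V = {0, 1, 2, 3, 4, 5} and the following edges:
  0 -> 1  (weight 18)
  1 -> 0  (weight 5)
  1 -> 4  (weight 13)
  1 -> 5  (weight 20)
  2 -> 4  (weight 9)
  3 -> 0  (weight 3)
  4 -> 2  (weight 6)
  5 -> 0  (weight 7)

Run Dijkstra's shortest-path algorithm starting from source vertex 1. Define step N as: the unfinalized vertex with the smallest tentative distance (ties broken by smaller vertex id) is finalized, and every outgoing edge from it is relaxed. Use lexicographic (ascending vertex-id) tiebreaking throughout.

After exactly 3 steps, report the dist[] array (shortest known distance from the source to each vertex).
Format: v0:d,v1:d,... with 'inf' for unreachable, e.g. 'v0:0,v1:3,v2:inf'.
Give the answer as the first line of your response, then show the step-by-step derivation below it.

v0:5,v1:0,v2:19,v3:inf,v4:13,v5:20

step 1: dist = v0:5,v1:0,v2:inf,v3:inf,v4:13,v5:20
step 2: dist = v0:5,v1:0,v2:inf,v3:inf,v4:13,v5:20
step 3: dist = v0:5,v1:0,v2:19,v3:inf,v4:13,v5:20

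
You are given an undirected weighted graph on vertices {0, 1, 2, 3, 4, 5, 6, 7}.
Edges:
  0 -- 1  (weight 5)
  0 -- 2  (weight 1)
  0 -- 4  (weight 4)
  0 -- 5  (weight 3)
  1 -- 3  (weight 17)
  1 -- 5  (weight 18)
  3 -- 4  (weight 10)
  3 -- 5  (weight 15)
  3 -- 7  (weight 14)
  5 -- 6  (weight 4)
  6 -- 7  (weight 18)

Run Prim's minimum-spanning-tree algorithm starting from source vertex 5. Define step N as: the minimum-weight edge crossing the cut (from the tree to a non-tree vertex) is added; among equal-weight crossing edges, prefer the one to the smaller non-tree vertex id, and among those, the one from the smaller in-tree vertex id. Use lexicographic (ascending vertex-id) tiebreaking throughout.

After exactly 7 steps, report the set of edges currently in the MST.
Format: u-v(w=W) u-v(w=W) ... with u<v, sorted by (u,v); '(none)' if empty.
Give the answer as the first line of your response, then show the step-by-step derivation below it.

0-1(w=5) 0-2(w=1) 0-4(w=4) 0-5(w=3) 3-4(w=10) 3-7(w=14) 5-6(w=4)

step 1: add edge 0-5 (w=3); MST = {0-5(w=3)}
step 2: add edge 0-2 (w=1); MST = {0-2(w=1) 0-5(w=3)}
step 3: add edge 0-4 (w=4); MST = {0-2(w=1) 0-4(w=4) 0-5(w=3)}
step 4: add edge 5-6 (w=4); MST = {0-2(w=1) 0-4(w=4) 0-5(w=3) 5-6(w=4)}
step 5: add edge 0-1 (w=5); MST = {0-1(w=5) 0-2(w=1) 0-4(w=4) 0-5(w=3) 5-6(w=4)}
step 6: add edge 3-4 (w=10); MST = {0-1(w=5) 0-2(w=1) 0-4(w=4) 0-5(w=3) 3-4(w=10) 5-6(w=4)}
step 7: add edge 3-7 (w=14); MST = {0-1(w=5) 0-2(w=1) 0-4(w=4) 0-5(w=3) 3-4(w=10) 3-7(w=14) 5-6(w=4)}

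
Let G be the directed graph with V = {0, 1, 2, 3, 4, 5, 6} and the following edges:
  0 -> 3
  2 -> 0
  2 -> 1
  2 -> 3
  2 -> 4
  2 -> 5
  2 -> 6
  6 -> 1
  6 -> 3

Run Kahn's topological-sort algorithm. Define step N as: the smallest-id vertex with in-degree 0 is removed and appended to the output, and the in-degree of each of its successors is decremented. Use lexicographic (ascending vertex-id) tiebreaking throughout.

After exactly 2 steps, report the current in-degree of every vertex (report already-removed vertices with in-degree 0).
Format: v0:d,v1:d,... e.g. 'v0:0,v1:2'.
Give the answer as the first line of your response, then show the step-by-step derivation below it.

v0:0,v1:1,v2:0,v3:1,v4:0,v5:0,v6:0

step 1: output 2; order=[2]; indeg=(0,1,0,2,0,0,0)
step 2: output 0; order=[2,0]; indeg=(0,1,0,1,0,0,0)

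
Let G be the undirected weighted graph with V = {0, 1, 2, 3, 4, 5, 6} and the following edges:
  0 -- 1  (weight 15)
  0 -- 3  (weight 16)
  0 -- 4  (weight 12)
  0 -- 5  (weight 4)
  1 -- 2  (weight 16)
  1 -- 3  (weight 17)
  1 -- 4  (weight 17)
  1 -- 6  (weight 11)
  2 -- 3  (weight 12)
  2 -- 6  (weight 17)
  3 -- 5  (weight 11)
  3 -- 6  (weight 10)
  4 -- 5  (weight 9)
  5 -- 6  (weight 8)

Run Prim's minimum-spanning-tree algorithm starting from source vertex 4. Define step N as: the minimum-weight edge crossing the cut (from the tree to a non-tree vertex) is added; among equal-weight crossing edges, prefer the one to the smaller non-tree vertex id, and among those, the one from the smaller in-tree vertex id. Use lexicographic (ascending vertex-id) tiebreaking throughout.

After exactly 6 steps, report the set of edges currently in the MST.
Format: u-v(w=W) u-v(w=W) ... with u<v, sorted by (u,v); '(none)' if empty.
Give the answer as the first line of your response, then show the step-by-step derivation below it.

0-5(w=4) 1-6(w=11) 2-3(w=12) 3-6(w=10) 4-5(w=9) 5-6(w=8)

step 1: add edge 4-5 (w=9); MST = {4-5(w=9)}
step 2: add edge 0-5 (w=4); MST = {0-5(w=4) 4-5(w=9)}
step 3: add edge 5-6 (w=8); MST = {0-5(w=4) 4-5(w=9) 5-6(w=8)}
step 4: add edge 3-6 (w=10); MST = {0-5(w=4) 3-6(w=10) 4-5(w=9) 5-6(w=8)}
step 5: add edge 1-6 (w=11); MST = {0-5(w=4) 1-6(w=11) 3-6(w=10) 4-5(w=9) 5-6(w=8)}
step 6: add edge 2-3 (w=12); MST = {0-5(w=4) 1-6(w=11) 2-3(w=12) 3-6(w=10) 4-5(w=9) 5-6(w=8)}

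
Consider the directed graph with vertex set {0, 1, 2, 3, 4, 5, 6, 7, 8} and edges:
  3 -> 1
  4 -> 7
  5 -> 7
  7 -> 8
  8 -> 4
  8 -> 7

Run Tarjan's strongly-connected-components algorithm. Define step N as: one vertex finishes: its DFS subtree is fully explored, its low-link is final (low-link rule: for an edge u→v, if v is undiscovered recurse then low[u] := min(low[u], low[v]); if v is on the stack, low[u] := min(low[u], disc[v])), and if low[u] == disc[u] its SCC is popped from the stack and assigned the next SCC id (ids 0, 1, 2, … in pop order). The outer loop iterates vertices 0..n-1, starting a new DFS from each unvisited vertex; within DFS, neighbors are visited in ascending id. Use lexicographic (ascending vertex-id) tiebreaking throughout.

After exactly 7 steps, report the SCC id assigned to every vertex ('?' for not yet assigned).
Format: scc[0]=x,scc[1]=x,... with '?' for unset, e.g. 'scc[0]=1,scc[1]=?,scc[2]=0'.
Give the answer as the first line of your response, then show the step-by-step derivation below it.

scc[0]=0,scc[1]=1,scc[2]=2,scc[3]=3,scc[4]=4,scc[5]=?,scc[6]=?,scc[7]=4,scc[8]=4

step 1: low=(low[0]=0,low[1]=?,low[2]=?,low[3]=?,low[4]=?,low[5]=?,low[6]=?,low[7]=?,low[8]=?); scc=(scc[0]=0,scc[1]=?,scc[2]=?,scc[3]=?,scc[4]=?,scc[5]=?,scc[6]=?,scc[7]=?,scc[8]=?)
step 2: low=(low[0]=0,low[1]=1,low[2]=?,low[3]=?,low[4]=?,low[5]=?,low[6]=?,low[7]=?,low[8]=?); scc=(scc[0]=0,scc[1]=1,scc[2]=?,scc[3]=?,scc[4]=?,scc[5]=?,scc[6]=?,scc[7]=?,scc[8]=?)
step 3: low=(low[0]=0,low[1]=1,low[2]=2,low[3]=?,low[4]=?,low[5]=?,low[6]=?,low[7]=?,low[8]=?); scc=(scc[0]=0,scc[1]=1,scc[2]=2,scc[3]=?,scc[4]=?,scc[5]=?,scc[6]=?,scc[7]=?,scc[8]=?)
step 4: low=(low[0]=0,low[1]=1,low[2]=2,low[3]=3,low[4]=?,low[5]=?,low[6]=?,low[7]=?,low[8]=?); scc=(scc[0]=0,scc[1]=1,scc[2]=2,scc[3]=3,scc[4]=?,scc[5]=?,scc[6]=?,scc[7]=?,scc[8]=?)
step 5: low=(low[0]=0,low[1]=1,low[2]=2,low[3]=3,low[4]=4,low[5]=?,low[6]=?,low[7]=5,low[8]=4); scc=(scc[0]=0,scc[1]=1,scc[2]=2,scc[3]=3,scc[4]=?,scc[5]=?,scc[6]=?,scc[7]=?,scc[8]=?)
step 6: low=(low[0]=0,low[1]=1,low[2]=2,low[3]=3,low[4]=4,low[5]=?,low[6]=?,low[7]=4,low[8]=4); scc=(scc[0]=0,scc[1]=1,scc[2]=2,scc[3]=3,scc[4]=?,scc[5]=?,scc[6]=?,scc[7]=?,scc[8]=?)
step 7: low=(low[0]=0,low[1]=1,low[2]=2,low[3]=3,low[4]=4,low[5]=?,low[6]=?,low[7]=4,low[8]=4); scc=(scc[0]=0,scc[1]=1,scc[2]=2,scc[3]=3,scc[4]=4,scc[5]=?,scc[6]=?,scc[7]=4,scc[8]=4)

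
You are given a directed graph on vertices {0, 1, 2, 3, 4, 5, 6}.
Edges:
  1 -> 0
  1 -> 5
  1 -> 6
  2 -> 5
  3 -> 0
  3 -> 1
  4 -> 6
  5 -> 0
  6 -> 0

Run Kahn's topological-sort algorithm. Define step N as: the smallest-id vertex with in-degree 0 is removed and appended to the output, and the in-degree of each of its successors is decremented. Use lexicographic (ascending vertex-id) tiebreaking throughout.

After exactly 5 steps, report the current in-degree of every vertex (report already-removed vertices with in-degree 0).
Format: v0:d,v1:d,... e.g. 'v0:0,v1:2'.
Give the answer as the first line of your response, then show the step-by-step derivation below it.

v0:1,v1:0,v2:0,v3:0,v4:0,v5:0,v6:0

step 1: output 2; order=[2]; indeg=(4,1,0,0,0,1,2)
step 2: output 3; order=[2,3]; indeg=(3,0,0,0,0,1,2)
step 3: output 1; order=[2,3,1]; indeg=(2,0,0,0,0,0,1)
step 4: output 4; order=[2,3,1,4]; indeg=(2,0,0,0,0,0,0)
step 5: output 5; order=[2,3,1,4,5]; indeg=(1,0,0,0,0,0,0)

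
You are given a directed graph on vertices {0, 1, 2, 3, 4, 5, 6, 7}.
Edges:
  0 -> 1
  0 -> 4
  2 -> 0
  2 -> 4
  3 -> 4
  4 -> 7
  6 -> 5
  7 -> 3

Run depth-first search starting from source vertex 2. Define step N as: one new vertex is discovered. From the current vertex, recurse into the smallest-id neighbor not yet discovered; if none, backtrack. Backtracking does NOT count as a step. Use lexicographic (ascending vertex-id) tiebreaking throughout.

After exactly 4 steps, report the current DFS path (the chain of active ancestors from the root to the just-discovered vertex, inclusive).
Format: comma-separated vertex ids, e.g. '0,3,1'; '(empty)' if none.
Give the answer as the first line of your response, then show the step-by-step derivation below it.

2,0,4

step 1: discover 2; path=2; order=2
step 2: discover 0; path=2>0; order=2,0
step 3: discover 1; path=2>0>1; order=2,0,1
step 4: discover 4; path=2>0>4; order=2,0,1,4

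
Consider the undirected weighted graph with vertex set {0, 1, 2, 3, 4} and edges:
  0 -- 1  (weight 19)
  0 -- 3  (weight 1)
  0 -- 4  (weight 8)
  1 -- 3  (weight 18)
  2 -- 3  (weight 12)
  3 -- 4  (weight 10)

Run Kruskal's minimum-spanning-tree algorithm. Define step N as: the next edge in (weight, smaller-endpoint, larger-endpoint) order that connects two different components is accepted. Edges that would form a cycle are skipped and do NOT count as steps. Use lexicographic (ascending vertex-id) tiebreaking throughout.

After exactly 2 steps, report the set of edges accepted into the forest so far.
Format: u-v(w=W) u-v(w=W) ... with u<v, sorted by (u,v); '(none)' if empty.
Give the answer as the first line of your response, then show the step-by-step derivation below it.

0-3(w=1) 0-4(w=8)

step 1: add edge 0-3 (w=1); MST = {0-3(w=1)}
step 2: add edge 0-4 (w=8); MST = {0-3(w=1) 0-4(w=8)}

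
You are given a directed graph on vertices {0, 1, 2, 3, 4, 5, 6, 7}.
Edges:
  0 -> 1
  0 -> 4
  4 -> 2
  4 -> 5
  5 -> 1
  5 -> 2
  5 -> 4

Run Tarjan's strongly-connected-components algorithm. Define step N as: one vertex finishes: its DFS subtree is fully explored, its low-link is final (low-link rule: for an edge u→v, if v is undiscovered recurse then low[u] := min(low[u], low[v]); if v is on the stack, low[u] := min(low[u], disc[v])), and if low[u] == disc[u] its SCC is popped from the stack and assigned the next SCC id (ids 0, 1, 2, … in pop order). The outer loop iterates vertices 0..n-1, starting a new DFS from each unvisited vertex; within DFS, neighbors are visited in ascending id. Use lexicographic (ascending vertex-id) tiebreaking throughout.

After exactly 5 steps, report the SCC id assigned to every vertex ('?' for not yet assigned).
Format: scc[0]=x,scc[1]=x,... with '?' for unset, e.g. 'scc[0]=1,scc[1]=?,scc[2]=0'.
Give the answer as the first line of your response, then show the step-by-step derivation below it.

scc[0]=3,scc[1]=0,scc[2]=1,scc[3]=?,scc[4]=2,scc[5]=2,scc[6]=?,scc[7]=?

step 1: low=(low[0]=0,low[1]=1,low[2]=?,low[3]=?,low[4]=?,low[5]=?,low[6]=?,low[7]=?); scc=(scc[0]=?,scc[1]=0,scc[2]=?,scc[3]=?,scc[4]=?,scc[5]=?,scc[6]=?,scc[7]=?)
step 2: low=(low[0]=0,low[1]=1,low[2]=3,low[3]=?,low[4]=2,low[5]=?,low[6]=?,low[7]=?); scc=(scc[0]=?,scc[1]=0,scc[2]=1,scc[3]=?,scc[4]=?,scc[5]=?,scc[6]=?,scc[7]=?)
step 3: low=(low[0]=0,low[1]=1,low[2]=3,low[3]=?,low[4]=2,low[5]=2,low[6]=?,low[7]=?); scc=(scc[0]=?,scc[1]=0,scc[2]=1,scc[3]=?,scc[4]=?,scc[5]=?,scc[6]=?,scc[7]=?)
step 4: low=(low[0]=0,low[1]=1,low[2]=3,low[3]=?,low[4]=2,low[5]=2,low[6]=?,low[7]=?); scc=(scc[0]=?,scc[1]=0,scc[2]=1,scc[3]=?,scc[4]=2,scc[5]=2,scc[6]=?,scc[7]=?)
step 5: low=(low[0]=0,low[1]=1,low[2]=3,low[3]=?,low[4]=2,low[5]=2,low[6]=?,low[7]=?); scc=(scc[0]=3,scc[1]=0,scc[2]=1,scc[3]=?,scc[4]=2,scc[5]=2,scc[6]=?,scc[7]=?)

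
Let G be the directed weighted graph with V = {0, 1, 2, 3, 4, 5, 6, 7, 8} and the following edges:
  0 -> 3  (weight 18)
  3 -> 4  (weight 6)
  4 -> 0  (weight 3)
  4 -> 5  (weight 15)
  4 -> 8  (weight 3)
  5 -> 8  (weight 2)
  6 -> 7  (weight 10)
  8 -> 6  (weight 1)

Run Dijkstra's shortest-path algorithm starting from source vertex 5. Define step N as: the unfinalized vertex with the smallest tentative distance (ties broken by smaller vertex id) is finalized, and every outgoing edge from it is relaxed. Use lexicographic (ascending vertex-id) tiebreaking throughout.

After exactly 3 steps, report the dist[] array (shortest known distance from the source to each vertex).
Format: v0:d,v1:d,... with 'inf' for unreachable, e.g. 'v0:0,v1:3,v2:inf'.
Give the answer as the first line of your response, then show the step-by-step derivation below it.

v0:inf,v1:inf,v2:inf,v3:inf,v4:inf,v5:0,v6:3,v7:13,v8:2

step 1: dist = v0:inf,v1:inf,v2:inf,v3:inf,v4:inf,v5:0,v6:inf,v7:inf,v8:2
step 2: dist = v0:inf,v1:inf,v2:inf,v3:inf,v4:inf,v5:0,v6:3,v7:inf,v8:2
step 3: dist = v0:inf,v1:inf,v2:inf,v3:inf,v4:inf,v5:0,v6:3,v7:13,v8:2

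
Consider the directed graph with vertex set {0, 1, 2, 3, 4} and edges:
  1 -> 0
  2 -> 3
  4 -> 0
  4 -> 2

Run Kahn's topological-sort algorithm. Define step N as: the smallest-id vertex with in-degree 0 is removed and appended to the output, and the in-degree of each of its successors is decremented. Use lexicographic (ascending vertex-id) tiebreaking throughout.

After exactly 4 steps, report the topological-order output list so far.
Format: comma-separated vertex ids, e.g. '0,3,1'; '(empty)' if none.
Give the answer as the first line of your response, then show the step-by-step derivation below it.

1,4,0,2

step 1: output 1; order=[1]; indeg=(1,0,1,1,0)
step 2: output 4; order=[1,4]; indeg=(0,0,0,1,0)
step 3: output 0; order=[1,4,0]; indeg=(0,0,0,1,0)
step 4: output 2; order=[1,4,0,2]; indeg=(0,0,0,0,0)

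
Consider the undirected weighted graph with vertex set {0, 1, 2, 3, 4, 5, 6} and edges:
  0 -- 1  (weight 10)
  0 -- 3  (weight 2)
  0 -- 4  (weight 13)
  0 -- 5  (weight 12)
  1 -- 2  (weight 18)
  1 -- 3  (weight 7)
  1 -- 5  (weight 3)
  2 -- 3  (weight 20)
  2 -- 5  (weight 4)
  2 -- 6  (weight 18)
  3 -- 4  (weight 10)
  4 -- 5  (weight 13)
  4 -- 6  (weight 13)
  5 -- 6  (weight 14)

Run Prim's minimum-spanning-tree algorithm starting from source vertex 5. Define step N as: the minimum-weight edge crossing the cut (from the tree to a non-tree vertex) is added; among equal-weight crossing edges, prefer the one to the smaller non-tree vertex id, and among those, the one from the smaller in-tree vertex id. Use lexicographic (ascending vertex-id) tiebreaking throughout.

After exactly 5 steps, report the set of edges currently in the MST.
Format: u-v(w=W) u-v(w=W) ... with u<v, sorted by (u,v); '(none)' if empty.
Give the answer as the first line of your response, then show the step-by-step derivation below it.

0-3(w=2) 1-3(w=7) 1-5(w=3) 2-5(w=4) 3-4(w=10)

step 1: add edge 1-5 (w=3); MST = {1-5(w=3)}
step 2: add edge 2-5 (w=4); MST = {1-5(w=3) 2-5(w=4)}
step 3: add edge 1-3 (w=7); MST = {1-3(w=7) 1-5(w=3) 2-5(w=4)}
step 4: add edge 0-3 (w=2); MST = {0-3(w=2) 1-3(w=7) 1-5(w=3) 2-5(w=4)}
step 5: add edge 3-4 (w=10); MST = {0-3(w=2) 1-3(w=7) 1-5(w=3) 2-5(w=4) 3-4(w=10)}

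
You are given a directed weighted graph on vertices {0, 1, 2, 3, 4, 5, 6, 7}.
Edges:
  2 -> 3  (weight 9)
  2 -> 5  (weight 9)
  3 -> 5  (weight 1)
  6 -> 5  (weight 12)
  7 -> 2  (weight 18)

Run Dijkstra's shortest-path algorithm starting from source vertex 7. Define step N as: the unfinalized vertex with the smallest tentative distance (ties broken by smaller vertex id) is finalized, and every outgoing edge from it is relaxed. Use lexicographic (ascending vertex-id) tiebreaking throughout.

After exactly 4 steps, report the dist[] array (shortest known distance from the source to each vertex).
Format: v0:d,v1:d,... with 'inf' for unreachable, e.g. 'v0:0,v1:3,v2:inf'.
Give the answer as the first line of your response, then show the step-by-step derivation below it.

v0:inf,v1:inf,v2:18,v3:27,v4:inf,v5:27,v6:inf,v7:0

step 1: dist = v0:inf,v1:inf,v2:18,v3:inf,v4:inf,v5:inf,v6:inf,v7:0
step 2: dist = v0:inf,v1:inf,v2:18,v3:27,v4:inf,v5:27,v6:inf,v7:0
step 3: dist = v0:inf,v1:inf,v2:18,v3:27,v4:inf,v5:27,v6:inf,v7:0
step 4: dist = v0:inf,v1:inf,v2:18,v3:27,v4:inf,v5:27,v6:inf,v7:0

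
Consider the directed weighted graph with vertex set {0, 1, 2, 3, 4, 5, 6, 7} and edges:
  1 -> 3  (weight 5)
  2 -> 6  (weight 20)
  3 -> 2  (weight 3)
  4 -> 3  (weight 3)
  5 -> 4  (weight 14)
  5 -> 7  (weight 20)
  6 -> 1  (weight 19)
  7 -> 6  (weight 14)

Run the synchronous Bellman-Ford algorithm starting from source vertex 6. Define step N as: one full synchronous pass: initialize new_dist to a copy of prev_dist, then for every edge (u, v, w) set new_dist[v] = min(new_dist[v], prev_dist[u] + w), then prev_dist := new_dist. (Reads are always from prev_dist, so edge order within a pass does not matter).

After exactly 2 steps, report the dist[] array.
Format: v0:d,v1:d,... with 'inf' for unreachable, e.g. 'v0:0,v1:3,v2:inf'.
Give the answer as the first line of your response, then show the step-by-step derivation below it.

v0:inf,v1:19,v2:inf,v3:24,v4:inf,v5:inf,v6:0,v7:inf

step 1: dist = v0:inf,v1:19,v2:inf,v3:inf,v4:inf,v5:inf,v6:0,v7:inf
step 2: dist = v0:inf,v1:19,v2:inf,v3:24,v4:inf,v5:inf,v6:0,v7:inf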